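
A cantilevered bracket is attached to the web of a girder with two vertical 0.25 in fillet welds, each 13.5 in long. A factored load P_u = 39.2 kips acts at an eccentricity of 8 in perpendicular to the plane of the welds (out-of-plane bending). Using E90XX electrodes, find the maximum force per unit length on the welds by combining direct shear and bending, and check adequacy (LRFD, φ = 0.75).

E90XX → F_EXX = 90 ksi.
L_w = 2 × 13.5 = 27 in; section modulus (unit throat) S = 2 × L²/6 = 60.75 in².
Direct shear f_v = P/L_w = 39.2/27 = 1.452 kip/in.
Moment M = P × e = 39.2 × 8 = 313.6 kip·in; bending f_b = M/S = 5.162 kip/in.
f_max = √(f_v² + f_b²) = √(1.452² + 5.162²) = 5.362 kip/in.
φr_n = 0.75 × 0.6 × 90 × (0.707 × 0.25) = 7.158 kip/in → adequate.

f_max ≈ 5.36 kip/in; adequate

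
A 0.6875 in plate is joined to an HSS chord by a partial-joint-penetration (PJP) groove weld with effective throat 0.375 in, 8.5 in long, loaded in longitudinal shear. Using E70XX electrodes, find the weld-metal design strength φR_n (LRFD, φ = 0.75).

φR_n ≈ 100 kip

E70XX → F_EXX = 70 ksi.
Effective throat (given) t_e = 0.375 in.
A_we = 0.375 × 8.5 = 3.188 in².
F_nw = 0.6 F_EXX = 42 ksi.
φR_n = 0.75 × 42 × 3.188 = 100.4 kip.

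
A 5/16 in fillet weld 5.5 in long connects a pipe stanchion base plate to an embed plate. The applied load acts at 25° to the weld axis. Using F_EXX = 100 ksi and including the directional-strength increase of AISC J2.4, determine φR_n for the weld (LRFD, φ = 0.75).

φR_n ≈ 62.2 kips

t_e = 0.707 × 0.3125 = 0.2209 in; A_we = 0.2209 × 5.5 = 1.215 in².
Directional factor: 1.0 + 0.5 sin^1.5(25°) = 1.137.
F_nw = 0.6 × 100 × 1.137 = 68.24 ksi.
φR_n = 0.75 × 68.24 × 1.215 = 62.19 kips.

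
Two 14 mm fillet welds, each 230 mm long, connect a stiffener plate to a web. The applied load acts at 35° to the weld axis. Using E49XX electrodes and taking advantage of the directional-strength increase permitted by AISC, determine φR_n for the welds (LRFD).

φR_n ≈ 1220 kN

E49XX → F_EXX = 490 MPa.
t_e = 0.707 × 14 = 9.898 mm; A_we = 9.898 × 460 = 4553 mm².
Directional factor: 1.0 + 0.5 sin^1.5(35°) = 1.217.
F_nw = 0.6 × 490 × 1.217 = 357.9 MPa.
φR_n = 0.75 × 357.9 × 4553 × 10⁻³ = 1222 kN.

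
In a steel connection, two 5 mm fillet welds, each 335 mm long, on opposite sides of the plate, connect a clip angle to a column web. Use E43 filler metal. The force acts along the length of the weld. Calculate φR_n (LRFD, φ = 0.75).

φR_n ≈ 458 kN

E43XX → F_EXX = 430 MPa.
Effective throat t_e = 0.707 × 5 = 3.535 mm.
Total length L = 670 mm; A_we = 3.535 × 670 = 2368 mm².
F_nw = 0.6 F_EXX = 0.6 × 430 = 258 MPa.
φR_n = 0.75 × 258 × 2368 × 10⁻³ = 458.3 kN.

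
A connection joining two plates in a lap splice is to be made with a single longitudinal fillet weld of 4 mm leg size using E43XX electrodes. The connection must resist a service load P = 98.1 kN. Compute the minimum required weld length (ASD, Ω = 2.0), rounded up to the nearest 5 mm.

E43XX → F_EXX = 430 MPa.
Throat t_e = 0.707 × 4 = 2.828 mm.
r_n/Ω = (0.6 × 430 × 2.828) / 2.0 = 364.8 N/mm = 0.3648 kN/mm.
L_req = P / (r_n/Ω) = 98.1 / 0.3648 = 268.9 mm total.
Round up → use L = 270 mm.

L = 270 mm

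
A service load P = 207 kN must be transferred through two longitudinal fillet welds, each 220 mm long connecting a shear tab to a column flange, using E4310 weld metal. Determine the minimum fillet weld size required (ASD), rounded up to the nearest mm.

w = 6 mm

E43XX → F_EXX = 430 MPa.
Total weld length L = 440 mm.
Required throat t_e = P × Ω / (0.6 F_EXX × L) = 207 × 2.0 / (0.6 × 430 × 440 × 10⁻³) = 3.647 mm.
Required leg w = t_e / 0.707 = 5.158 mm → use 6 mm.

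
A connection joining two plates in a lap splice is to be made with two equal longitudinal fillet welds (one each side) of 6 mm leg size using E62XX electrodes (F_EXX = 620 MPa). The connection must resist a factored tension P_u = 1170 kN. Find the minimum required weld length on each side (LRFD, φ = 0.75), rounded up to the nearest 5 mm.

L = 495 mm on each side

Throat t_e = 0.707 × 6 = 4.242 mm.
φr_n = 0.75 × 0.6 × 620 × 4.242 × 10⁻³ = 1.184 kN/mm.
L_req = P_u / φr_n = 1170 / 1.184 = 988.6 mm total.
Per side: 988.6 / 2 = 494.3 mm.
Round up → use L = 495 mm on each side.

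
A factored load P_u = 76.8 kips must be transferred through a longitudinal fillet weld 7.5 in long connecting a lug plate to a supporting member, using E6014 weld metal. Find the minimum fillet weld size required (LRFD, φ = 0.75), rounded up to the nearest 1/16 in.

w = 9/16 in

E60XX → F_EXX = 60 ksi.
Total weld length L = 7.5 in.
Required throat t_e = P_u / (φ × 0.6 F_EXX × L) = 76.8 / (0.75 × 0.6 × 60 × 7.5) = 0.3793 in.
Required leg w = t_e / 0.707 = 0.5364 in → use 9/16 in.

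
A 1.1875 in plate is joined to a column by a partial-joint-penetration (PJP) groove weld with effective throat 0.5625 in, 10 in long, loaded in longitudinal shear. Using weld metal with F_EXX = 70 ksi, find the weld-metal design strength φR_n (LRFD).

φR_n ≈ 177 kip

Effective throat (given) t_e = 0.5625 in.
A_we = 0.5625 × 10 = 5.625 in².
F_nw = 0.6 F_EXX = 42 ksi.
φR_n = 0.75 × 42 × 5.625 = 177.2 kip.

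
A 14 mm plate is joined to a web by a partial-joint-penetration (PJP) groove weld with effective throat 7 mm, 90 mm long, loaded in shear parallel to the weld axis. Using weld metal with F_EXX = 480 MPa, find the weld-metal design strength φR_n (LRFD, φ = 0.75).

φR_n ≈ 136 kN

Effective throat (given) t_e = 7 mm.
A_we = 7 × 90 = 630 mm².
F_nw = 0.6 F_EXX = 288 MPa.
φR_n = 0.75 × 288 × 630 × 10⁻³ = 136.1 kN.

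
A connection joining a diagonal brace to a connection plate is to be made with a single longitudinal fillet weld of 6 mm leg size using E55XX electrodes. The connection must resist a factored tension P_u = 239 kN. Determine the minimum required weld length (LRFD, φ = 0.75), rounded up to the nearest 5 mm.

L = 230 mm

E55XX → F_EXX = 550 MPa.
Throat t_e = 0.707 × 6 = 4.242 mm.
φr_n = 0.75 × 0.6 × 550 × 4.242 × 10⁻³ = 1.05 kN/mm.
L_req = P_u / φr_n = 239 / 1.05 = 227.6 mm total.
Round up → use L = 230 mm.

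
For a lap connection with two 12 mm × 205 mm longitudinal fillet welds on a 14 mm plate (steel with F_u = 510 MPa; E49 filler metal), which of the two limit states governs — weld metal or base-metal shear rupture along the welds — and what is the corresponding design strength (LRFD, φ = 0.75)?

φR_n ≈ 767 kN (weld metal governs)

E49XX → F_EXX = 490 MPa.
t_e = 0.707 × 12 = 8.484 mm; L = 410 mm.
Weld metal: φR_n = 0.75 × 0.6 × 490 × 8.484 × 410 × 10⁻³ = 767 kN.
Base metal (shear rupture): φR_n = 0.75 × 0.6 × 510 × 14 × 410 × 10⁻³ = 1317 kN.
Governing: weld metal.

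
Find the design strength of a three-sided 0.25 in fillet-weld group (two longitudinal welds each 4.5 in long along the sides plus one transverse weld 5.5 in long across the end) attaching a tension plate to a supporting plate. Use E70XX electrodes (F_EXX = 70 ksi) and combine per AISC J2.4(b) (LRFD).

t_e = 0.707 × 0.25 = 0.1767 in.
R_nwl = 0.6 × 70 × 0.1767 × 9 = 66.81 kip (longitudinal, 2 welds).
R_nwt = 0.6 × 70 × 0.1767 × 5.5 = 40.83 kip (transverse, base value).
(i) R_nwl + R_nwt = 107.6 kip; (ii) 0.85 R_nwl + 1.5 R_nwt = 118 kip.
R_n = max = 118 kip [governs: (ii)]; φR_n = 88.53 kip.

φR_n ≈ 88.5 kip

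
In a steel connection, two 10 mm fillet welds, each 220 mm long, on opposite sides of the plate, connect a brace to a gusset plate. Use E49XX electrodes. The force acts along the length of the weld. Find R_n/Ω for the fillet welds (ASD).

R_n/Ω ≈ 457 kN

E49XX → F_EXX = 490 MPa.
Effective throat t_e = 0.707 × 10 = 7.07 mm.
Total length L = 440 mm; A_we = 7.07 × 440 = 3111 mm².
F_nw = 0.6 F_EXX = 0.6 × 490 = 294 MPa.
R_n = 294 × 3111 × 10⁻³ = 914.6 kN; R_n/Ω = 914.6/2.0 = 457.3 kN.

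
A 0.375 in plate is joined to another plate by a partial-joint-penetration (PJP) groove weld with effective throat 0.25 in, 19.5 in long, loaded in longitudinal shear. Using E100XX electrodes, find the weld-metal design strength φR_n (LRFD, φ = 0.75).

E100XX → F_EXX = 100 ksi.
Effective throat (given) t_e = 0.25 in.
A_we = 0.25 × 19.5 = 4.875 in².
F_nw = 0.6 F_EXX = 60 ksi.
φR_n = 0.75 × 60 × 4.875 = 219.4 kip.

φR_n ≈ 219 kip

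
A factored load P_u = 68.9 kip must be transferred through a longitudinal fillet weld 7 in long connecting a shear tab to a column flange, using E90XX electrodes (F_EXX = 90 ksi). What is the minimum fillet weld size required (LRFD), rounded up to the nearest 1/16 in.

Total weld length L = 7 in.
Required throat t_e = P_u / (φ × 0.6 F_EXX × L) = 68.9 / (0.75 × 0.6 × 90 × 7) = 0.243 in.
Required leg w = t_e / 0.707 = 0.3438 in → use 3/8 in.

w = 3/8 in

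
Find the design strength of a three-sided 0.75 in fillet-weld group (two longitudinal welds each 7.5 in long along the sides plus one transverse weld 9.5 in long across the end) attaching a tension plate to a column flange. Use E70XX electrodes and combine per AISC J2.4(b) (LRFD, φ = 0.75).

φR_n ≈ 451 kips

E70XX → F_EXX = 70 ksi.
t_e = 0.707 × 0.75 = 0.5302 in.
R_nwl = 0.6 × 70 × 0.5302 × 15 = 334.1 kips (longitudinal, 2 welds).
R_nwt = 0.6 × 70 × 0.5302 × 9.5 = 211.6 kips (transverse, base value).
(i) R_nwl + R_nwt = 545.6 kips; (ii) 0.85 R_nwl + 1.5 R_nwt = 601.3 kips.
R_n = max = 601.3 kips [governs: (ii)]; φR_n = 451 kips.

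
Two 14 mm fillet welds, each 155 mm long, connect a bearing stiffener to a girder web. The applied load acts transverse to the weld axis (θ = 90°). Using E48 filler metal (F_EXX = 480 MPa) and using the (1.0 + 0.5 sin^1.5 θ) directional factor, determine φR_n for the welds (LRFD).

t_e = 0.707 × 14 = 9.898 mm; A_we = 9.898 × 310 = 3068 mm².
Directional factor: 1.0 + 0.5 sin^1.5(90°) = 1.5.
F_nw = 0.6 × 480 × 1.5 = 432 MPa.
φR_n = 0.75 × 432 × 3068 × 10⁻³ = 994.2 kN.

φR_n ≈ 994 kN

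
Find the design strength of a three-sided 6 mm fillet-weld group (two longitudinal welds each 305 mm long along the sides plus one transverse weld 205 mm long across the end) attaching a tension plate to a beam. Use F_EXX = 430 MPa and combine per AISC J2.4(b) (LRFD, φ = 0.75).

φR_n ≈ 678 kN

t_e = 0.707 × 6 = 4.242 mm.
R_nwl = 0.6 × 430 × 4.242 × 610 × 10⁻³ = 667.6 kN (longitudinal, 2 welds).
R_nwt = 0.6 × 430 × 4.242 × 205 × 10⁻³ = 224.4 kN (transverse, base value).
(i) R_nwl + R_nwt = 892 kN; (ii) 0.85 R_nwl + 1.5 R_nwt = 904 kN.
R_n = max = 904 kN [governs: (ii)]; φR_n = 678 kN.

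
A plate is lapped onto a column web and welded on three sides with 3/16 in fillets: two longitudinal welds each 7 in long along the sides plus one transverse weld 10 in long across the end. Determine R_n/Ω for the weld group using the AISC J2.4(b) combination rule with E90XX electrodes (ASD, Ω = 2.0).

E90XX → F_EXX = 90 ksi.
t_e = 0.707 × 0.1875 = 0.1326 in.
R_nwl = 0.6 × 90 × 0.1326 × 14 = 100.2 kip (longitudinal, 2 welds).
R_nwt = 0.6 × 90 × 0.1326 × 10 = 71.58 kip (transverse, base value).
(i) R_nwl + R_nwt = 171.8 kip; (ii) 0.85 R_nwl + 1.5 R_nwt = 192.6 kip.
R_n = max = 192.6 kip [governs: (ii)]; R_n/Ω = 96.28 kip.

R_n/Ω ≈ 96.3 kip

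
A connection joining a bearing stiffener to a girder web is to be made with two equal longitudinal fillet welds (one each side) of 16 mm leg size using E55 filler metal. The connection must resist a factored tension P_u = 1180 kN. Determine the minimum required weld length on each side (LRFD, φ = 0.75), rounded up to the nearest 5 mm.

L = 215 mm on each side

E55XX → F_EXX = 550 MPa.
Throat t_e = 0.707 × 16 = 11.31 mm.
φr_n = 0.75 × 0.6 × 550 × 11.31 × 10⁻³ = 2.8 kN/mm.
L_req = P_u / φr_n = 1180 / 2.8 = 421.5 mm total.
Per side: 421.5 / 2 = 210.7 mm.
Round up → use L = 215 mm on each side.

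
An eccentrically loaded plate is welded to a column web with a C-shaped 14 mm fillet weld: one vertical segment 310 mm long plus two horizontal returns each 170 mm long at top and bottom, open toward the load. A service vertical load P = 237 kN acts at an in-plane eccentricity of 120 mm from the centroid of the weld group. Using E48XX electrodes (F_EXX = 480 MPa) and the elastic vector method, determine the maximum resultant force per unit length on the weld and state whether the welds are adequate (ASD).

f_max ≈ 735 N/mm; adequate

Total weld length L_w = 650 mm. Treat welds as unit-width lines.
Centroid: x̄ = 2×170×85 / 650 = 44.46 mm from the vertical weld.
Polar moment about centroid: J = I_x + I_y = [310³/12 + 2×170×155²] + [310×44.46² + 2(170³/12 + 170×40.54²)] = 12640000 mm³.
Direct shear f_v = P/L_w = 237×10³ / 650 = 364.6 N/mm (vertical).
Torsion M = P·e = 237×10³ × 120 = 28440000 N·mm.
Critical point at (x, y) = (125.5, 155) from centroid. f_tx = M·y/J = 348.7 N/mm; f_ty = M·x/J = 282.4 N/mm.
Resultant f_max = √[f_tx² + (f_v + f_ty)²] = √[348.7² + (364.6 + 282.4)²] = 735 N/mm.
Capacity per unit length: r_n/Ω = (1/2.0) × 0.6 × 480 × (0.707 × 14) = 1425 N/mm.
735 ≤ 1425 → adequate.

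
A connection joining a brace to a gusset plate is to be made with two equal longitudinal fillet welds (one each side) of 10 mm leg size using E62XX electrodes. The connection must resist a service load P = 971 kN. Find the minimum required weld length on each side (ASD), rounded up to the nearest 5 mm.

E62XX → F_EXX = 620 MPa.
Throat t_e = 0.707 × 10 = 7.07 mm.
r_n/Ω = (0.6 × 620 × 7.07) / 2.0 = 1315 N/mm = 1.315 kN/mm.
L_req = P / (r_n/Ω) = 971 / 1.315 = 738.4 mm total.
Per side: 738.4 / 2 = 369.2 mm.
Round up → use L = 370 mm on each side.

L = 370 mm on each side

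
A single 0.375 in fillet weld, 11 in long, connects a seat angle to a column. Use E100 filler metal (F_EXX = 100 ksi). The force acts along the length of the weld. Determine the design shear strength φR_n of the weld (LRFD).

Effective throat t_e = 0.707 × 0.375 = 0.2651 in.
Total length L = 11 in; A_we = 0.2651 × 11 = 2.916 in².
F_nw = 0.6 F_EXX = 0.6 × 100 = 60 ksi.
φR_n = 0.75 × 60 × 2.916 = 131.2 kip.

φR_n ≈ 131 kip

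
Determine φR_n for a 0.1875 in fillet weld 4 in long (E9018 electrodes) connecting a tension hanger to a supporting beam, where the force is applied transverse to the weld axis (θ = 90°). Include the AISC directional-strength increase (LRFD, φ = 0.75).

E90XX → F_EXX = 90 ksi.
t_e = 0.707 × 0.1875 = 0.1326 in; A_we = 0.1326 × 4 = 0.5302 in².
Directional factor: 1.0 + 0.5 sin^1.5(90°) = 1.5.
F_nw = 0.6 × 90 × 1.5 = 81 ksi.
φR_n = 0.75 × 81 × 0.5302 = 32.21 kip.

φR_n ≈ 32.2 kip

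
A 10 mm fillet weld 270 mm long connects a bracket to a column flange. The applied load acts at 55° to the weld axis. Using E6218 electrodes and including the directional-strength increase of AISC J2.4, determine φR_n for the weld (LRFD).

φR_n ≈ 730 kN

E62XX → F_EXX = 620 MPa.
t_e = 0.707 × 10 = 7.07 mm; A_we = 7.07 × 270 = 1909 mm².
Directional factor: 1.0 + 0.5 sin^1.5(55°) = 1.371.
F_nw = 0.6 × 620 × 1.371 = 509.9 MPa.
φR_n = 0.75 × 509.9 × 1909 × 10⁻³ = 730 kN.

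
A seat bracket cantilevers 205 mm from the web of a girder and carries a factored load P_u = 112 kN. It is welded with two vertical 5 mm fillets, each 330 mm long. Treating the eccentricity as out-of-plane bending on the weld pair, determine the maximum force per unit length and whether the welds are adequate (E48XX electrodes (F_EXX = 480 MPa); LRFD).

L_w = 2 × 330 = 660 mm; section modulus (unit throat) S = 2 × L²/6 = 36300 mm².
Direct shear f_v = P/L_w = 112×10³/660 = 169.7 N/mm.
Moment M = P × e = 112×10³ × 205 = 22960000 N·mm; bending f_b = M/S = 632.5 N/mm.
f_max = √(f_v² + f_b²) = √(169.7² + 632.5²) = 654.9 N/mm.
φr_n = 0.75 × 0.6 × 480 × (0.707 × 5) = 763.6 N/mm → adequate.

f_max ≈ 655 N/mm; adequate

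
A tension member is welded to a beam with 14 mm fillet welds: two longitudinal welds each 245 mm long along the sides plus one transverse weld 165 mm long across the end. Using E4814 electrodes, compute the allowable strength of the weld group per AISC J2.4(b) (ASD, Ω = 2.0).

E48XX → F_EXX = 480 MPa.
t_e = 0.707 × 14 = 9.898 mm.
R_nwl = 0.6 × 480 × 9.898 × 490 × 10⁻³ = 1397 kN (longitudinal, 2 welds).
R_nwt = 0.6 × 480 × 9.898 × 165 × 10⁻³ = 470.4 kN (transverse, base value).
(i) R_nwl + R_nwt = 1867 kN; (ii) 0.85 R_nwl + 1.5 R_nwt = 1893 kN.
R_n = max = 1893 kN [governs: (ii)]; R_n/Ω = 946.4 kN.

R_n/Ω ≈ 946 kN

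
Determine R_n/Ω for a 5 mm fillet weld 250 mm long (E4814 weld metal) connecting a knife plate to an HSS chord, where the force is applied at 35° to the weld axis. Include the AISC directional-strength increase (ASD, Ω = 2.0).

E48XX → F_EXX = 480 MPa.
t_e = 0.707 × 5 = 3.535 mm; A_we = 3.535 × 250 = 883.7 mm².
Directional factor: 1.0 + 0.5 sin^1.5(35°) = 1.217.
F_nw = 0.6 × 480 × 1.217 = 350.6 MPa.
R_n/Ω = (350.6 × 883.7) / 2.0 × 10⁻³ = 154.9 kN.

R_n/Ω ≈ 155 kN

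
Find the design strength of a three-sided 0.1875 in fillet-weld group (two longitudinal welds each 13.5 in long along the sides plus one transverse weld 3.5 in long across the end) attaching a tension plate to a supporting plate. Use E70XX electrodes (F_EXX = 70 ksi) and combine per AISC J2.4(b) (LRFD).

t_e = 0.707 × 0.1875 = 0.1326 in.
R_nwl = 0.6 × 70 × 0.1326 × 27 = 150.3 kips (longitudinal, 2 welds).
R_nwt = 0.6 × 70 × 0.1326 × 3.5 = 19.49 kips (transverse, base value).
(i) R_nwl + R_nwt = 169.8 kips; (ii) 0.85 R_nwl + 1.5 R_nwt = 157 kips.
R_n = max = 169.8 kips [governs: (i)]; φR_n = 127.4 kips.

φR_n ≈ 127 kips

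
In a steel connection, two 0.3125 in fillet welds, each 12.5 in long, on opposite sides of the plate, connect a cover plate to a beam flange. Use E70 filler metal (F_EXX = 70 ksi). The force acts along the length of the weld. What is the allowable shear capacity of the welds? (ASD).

R_n/Ω ≈ 116 kip

Effective throat t_e = 0.707 × 0.3125 = 0.2209 in.
Total length L = 25 in; A_we = 0.2209 × 25 = 5.523 in².
F_nw = 0.6 F_EXX = 0.6 × 70 = 42 ksi.
R_n = 42 × 5.523 = 232 kip; R_n/Ω = 232/2.0 = 116 kip.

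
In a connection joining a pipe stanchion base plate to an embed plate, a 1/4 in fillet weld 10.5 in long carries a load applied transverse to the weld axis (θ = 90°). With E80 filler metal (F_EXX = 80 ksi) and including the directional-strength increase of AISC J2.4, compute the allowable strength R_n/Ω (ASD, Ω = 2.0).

R_n/Ω ≈ 66.8 kips

t_e = 0.707 × 0.25 = 0.1767 in; A_we = 0.1767 × 10.5 = 1.856 in².
Directional factor: 1.0 + 0.5 sin^1.5(90°) = 1.5.
F_nw = 0.6 × 80 × 1.5 = 72 ksi.
R_n/Ω = (72 × 1.856) / 2.0 = 66.81 kips.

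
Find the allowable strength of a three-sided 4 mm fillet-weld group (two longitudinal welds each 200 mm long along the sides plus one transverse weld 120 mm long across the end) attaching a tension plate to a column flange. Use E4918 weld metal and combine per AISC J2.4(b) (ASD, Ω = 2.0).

E49XX → F_EXX = 490 MPa.
t_e = 0.707 × 4 = 2.828 mm.
R_nwl = 0.6 × 490 × 2.828 × 400 × 10⁻³ = 332.6 kN (longitudinal, 2 welds).
R_nwt = 0.6 × 490 × 2.828 × 120 × 10⁻³ = 99.77 kN (transverse, base value).
(i) R_nwl + R_nwt = 432.3 kN; (ii) 0.85 R_nwl + 1.5 R_nwt = 432.3 kN.
R_n = max = 432.3 kN [governs: (i)]; R_n/Ω = 216.2 kN.

R_n/Ω ≈ 216 kN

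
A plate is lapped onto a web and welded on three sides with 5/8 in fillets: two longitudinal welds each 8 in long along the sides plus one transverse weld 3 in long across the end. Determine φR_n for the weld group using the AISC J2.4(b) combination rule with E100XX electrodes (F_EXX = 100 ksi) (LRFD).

t_e = 0.707 × 0.625 = 0.4419 in.
R_nwl = 0.6 × 100 × 0.4419 × 16 = 424.2 kips (longitudinal, 2 welds).
R_nwt = 0.6 × 100 × 0.4419 × 3 = 79.54 kips (transverse, base value).
(i) R_nwl + R_nwt = 503.7 kips; (ii) 0.85 R_nwl + 1.5 R_nwt = 479.9 kips.
R_n = max = 503.7 kips [governs: (i)]; φR_n = 377.8 kips.

φR_n ≈ 378 kips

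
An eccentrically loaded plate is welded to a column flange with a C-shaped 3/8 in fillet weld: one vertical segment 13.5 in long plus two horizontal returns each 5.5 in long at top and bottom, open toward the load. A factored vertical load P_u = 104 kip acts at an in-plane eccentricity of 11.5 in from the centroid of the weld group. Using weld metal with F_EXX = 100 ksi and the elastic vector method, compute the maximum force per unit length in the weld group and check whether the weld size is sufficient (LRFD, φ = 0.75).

f_max ≈ 15 kip/in; NOT adequate

Total weld length L_w = 24.5 in. Treat welds as unit-width lines.
Centroid: x̄ = 2×5.5×2.75 / 24.5 = 1.235 in from the vertical weld.
Polar moment about centroid: J = I_x + I_y = [13.5³/12 + 2×5.5×6.75²] + [13.5×1.235² + 2(5.5³/12 + 5.5×1.515²)] = 779.8 in³.
Direct shear f_v = P/L_w = 104 / 24.5 = 4.245 kip/in (vertical).
Torsion M = P·e = 104 × 11.5 = 1196 kip·in.
Critical point at (x, y) = (4.265, 6.75) from centroid. f_tx = M·y/J = 10.35 kip/in; f_ty = M·x/J = 6.542 kip/in.
Resultant f_max = √[f_tx² + (f_v + f_ty)²] = √[10.35² + (4.245 + 6.542)²] = 14.95 kip/in.
Capacity per unit length: φr_n = 0.75 × 0.6 × 100 × (0.707 × 0.375) = 11.93 kip/in.
14.95 > 11.93 → NOT adequate.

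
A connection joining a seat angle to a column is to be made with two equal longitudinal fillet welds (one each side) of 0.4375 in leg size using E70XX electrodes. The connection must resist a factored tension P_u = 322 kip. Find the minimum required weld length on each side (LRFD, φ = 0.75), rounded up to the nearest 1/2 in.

L = 17 in on each side

E70XX → F_EXX = 70 ksi.
Throat t_e = 0.707 × 0.4375 = 0.3093 in.
φr_n = 0.75 × 0.6 × 70 × 0.3093 = 9.743 kip/in.
L_req = P_u / φr_n = 322 / 9.743 = 33.05 in total.
Per side: 33.05 / 2 = 16.52 in.
Round up → use L = 17 in on each side.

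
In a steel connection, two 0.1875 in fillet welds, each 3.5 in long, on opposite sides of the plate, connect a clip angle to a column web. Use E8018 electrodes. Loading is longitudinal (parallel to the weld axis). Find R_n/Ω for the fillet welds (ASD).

R_n/Ω ≈ 22.3 kip

E80XX → F_EXX = 80 ksi.
Effective throat t_e = 0.707 × 0.1875 = 0.1326 in.
Total length L = 7 in; A_we = 0.1326 × 7 = 0.9279 in².
F_nw = 0.6 F_EXX = 0.6 × 80 = 48 ksi.
R_n = 48 × 0.9279 = 44.54 kip; R_n/Ω = 44.54/2.0 = 22.27 kip.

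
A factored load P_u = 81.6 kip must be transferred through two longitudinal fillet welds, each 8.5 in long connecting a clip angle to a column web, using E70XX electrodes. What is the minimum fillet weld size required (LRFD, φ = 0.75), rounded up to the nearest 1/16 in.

w = 1/4 in

E70XX → F_EXX = 70 ksi.
Total weld length L = 17 in.
Required throat t_e = P_u / (φ × 0.6 F_EXX × L) = 81.6 / (0.75 × 0.6 × 70 × 17) = 0.1524 in.
Required leg w = t_e / 0.707 = 0.2155 in → use 1/4 in.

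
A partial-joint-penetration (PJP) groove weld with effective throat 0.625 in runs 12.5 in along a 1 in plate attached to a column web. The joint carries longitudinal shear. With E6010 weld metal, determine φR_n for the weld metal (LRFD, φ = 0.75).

φR_n ≈ 211 kips

E60XX → F_EXX = 60 ksi.
Effective throat (given) t_e = 0.625 in.
A_we = 0.625 × 12.5 = 7.812 in².
F_nw = 0.6 F_EXX = 36 ksi.
φR_n = 0.75 × 36 × 7.812 = 210.9 kips.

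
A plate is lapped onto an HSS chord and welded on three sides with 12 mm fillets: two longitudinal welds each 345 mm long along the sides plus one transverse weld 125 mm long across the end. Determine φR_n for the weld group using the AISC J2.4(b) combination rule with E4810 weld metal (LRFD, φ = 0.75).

φR_n ≈ 1490 kN

E48XX → F_EXX = 480 MPa.
t_e = 0.707 × 12 = 8.484 mm.
R_nwl = 0.6 × 480 × 8.484 × 690 × 10⁻³ = 1686 kN (longitudinal, 2 welds).
R_nwt = 0.6 × 480 × 8.484 × 125 × 10⁻³ = 305.4 kN (transverse, base value).
(i) R_nwl + R_nwt = 1991 kN; (ii) 0.85 R_nwl + 1.5 R_nwt = 1891 kN.
R_n = max = 1991 kN [governs: (i)]; φR_n = 1494 kN.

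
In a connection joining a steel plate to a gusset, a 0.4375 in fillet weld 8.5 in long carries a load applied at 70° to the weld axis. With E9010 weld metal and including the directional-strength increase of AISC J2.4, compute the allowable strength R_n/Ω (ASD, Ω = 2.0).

E90XX → F_EXX = 90 ksi.
t_e = 0.707 × 0.4375 = 0.3093 in; A_we = 0.3093 × 8.5 = 2.629 in².
Directional factor: 1.0 + 0.5 sin^1.5(70°) = 1.455.
F_nw = 0.6 × 90 × 1.455 = 78.59 ksi.
R_n/Ω = (78.59 × 2.629) / 2.0 = 103.3 kips.

R_n/Ω ≈ 103 kips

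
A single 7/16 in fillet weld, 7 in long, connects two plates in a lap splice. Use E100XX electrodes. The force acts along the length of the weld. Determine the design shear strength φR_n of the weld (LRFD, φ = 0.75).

E100XX → F_EXX = 100 ksi.
Effective throat t_e = 0.707 × 0.4375 = 0.3093 in.
Total length L = 7 in; A_we = 0.3093 × 7 = 2.165 in².
F_nw = 0.6 F_EXX = 0.6 × 100 = 60 ksi.
φR_n = 0.75 × 60 × 2.165 = 97.43 kips.

φR_n ≈ 97.4 kips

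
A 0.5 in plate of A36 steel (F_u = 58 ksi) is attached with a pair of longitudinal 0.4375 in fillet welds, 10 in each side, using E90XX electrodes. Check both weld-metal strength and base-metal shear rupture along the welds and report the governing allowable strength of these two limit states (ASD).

E90XX → F_EXX = 90 ksi.
t_e = 0.707 × 0.4375 = 0.3093 in; L = 20 in.
Weld metal: R_n/Ω = (1/2.0) × 0.6 × 90 × 0.3093 × 20 = 167 kips.
Base metal (shear rupture): R_n/Ω = (1/2.0) × 0.6 × 58 × 0.5 × 20 = 174 kips.
Governing: weld metal.

R_n/Ω ≈ 167 kips (weld metal governs)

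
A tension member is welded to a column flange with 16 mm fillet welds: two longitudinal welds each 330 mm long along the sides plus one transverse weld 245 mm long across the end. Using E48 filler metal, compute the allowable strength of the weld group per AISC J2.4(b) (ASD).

E48XX → F_EXX = 480 MPa.
t_e = 0.707 × 16 = 11.31 mm.
R_nwl = 0.6 × 480 × 11.31 × 660 × 10⁻³ = 2150 kN (longitudinal, 2 welds).
R_nwt = 0.6 × 480 × 11.31 × 245 × 10⁻³ = 798.2 kN (transverse, base value).
(i) R_nwl + R_nwt = 2948 kN; (ii) 0.85 R_nwl + 1.5 R_nwt = 3025 kN.
R_n = max = 3025 kN [governs: (ii)]; R_n/Ω = 1512 kN.

R_n/Ω ≈ 1510 kN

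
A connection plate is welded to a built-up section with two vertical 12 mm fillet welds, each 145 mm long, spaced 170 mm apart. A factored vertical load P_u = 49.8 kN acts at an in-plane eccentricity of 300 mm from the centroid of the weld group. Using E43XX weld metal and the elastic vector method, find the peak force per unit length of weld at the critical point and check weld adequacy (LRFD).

f_max ≈ 780 N/mm; adequate

E43XX → F_EXX = 430 MPa.
Total weld length L_w = 290 mm. Treat welds as unit-width lines.
Polar moment about centroid: J = 2[d³/12 + d(b/2)²] = 2[145³/12 + 145×85²] = 2603000 mm³.
Direct shear f_v = P/L_w = 49.8×10³ / 290 = 171.7 N/mm (vertical).
Torsion M = P·e = 49.8×10³ × 300 = 14940000 N·mm.
Critical point at (x, y) = (85, 72.5) from centroid. f_tx = M·y/J = 416.1 N/mm; f_ty = M·x/J = 487.8 N/mm.
Resultant f_max = √[f_tx² + (f_v + f_ty)²] = √[416.1² + (171.7 + 487.8)²] = 779.8 N/mm.
Capacity per unit length: φr_n = 0.75 × 0.6 × 430 × (0.707 × 12) = 1642 N/mm.
779.8 ≤ 1642 → adequate.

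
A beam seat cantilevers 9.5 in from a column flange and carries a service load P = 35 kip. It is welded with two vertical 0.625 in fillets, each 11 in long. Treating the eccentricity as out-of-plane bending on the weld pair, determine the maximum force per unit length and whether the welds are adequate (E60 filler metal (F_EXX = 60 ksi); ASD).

f_max ≈ 8.4 kip/in; NOT adequate

L_w = 2 × 11 = 22 in; section modulus (unit throat) S = 2 × L²/6 = 40.33 in².
Direct shear f_v = P/L_w = 35/22 = 1.591 kip/in.
Moment M = P × e = 35 × 9.5 = 332.5 kip·in; bending f_b = M/S = 8.244 kip/in.
f_max = √(f_v² + f_b²) = √(1.591² + 8.244²) = 8.396 kip/in.
r_n/Ω = (1/2.0) × 0.6 × 60 × (0.707 × 0.625) = 7.954 kip/in → NOT adequate.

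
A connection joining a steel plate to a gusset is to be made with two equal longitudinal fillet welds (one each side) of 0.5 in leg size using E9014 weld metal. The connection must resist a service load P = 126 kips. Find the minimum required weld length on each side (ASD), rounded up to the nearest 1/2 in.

E90XX → F_EXX = 90 ksi.
Throat t_e = 0.707 × 0.5 = 0.3535 in.
r_n/Ω = (0.6 × 90 × 0.3535) / 2.0 = 9.544 kip/in.
L_req = P / (r_n/Ω) = 126 / 9.544 = 13.2 in total.
Per side: 13.2 / 2 = 6.601 in.
Round up → use L = 7 in on each side.

L = 7 in on each side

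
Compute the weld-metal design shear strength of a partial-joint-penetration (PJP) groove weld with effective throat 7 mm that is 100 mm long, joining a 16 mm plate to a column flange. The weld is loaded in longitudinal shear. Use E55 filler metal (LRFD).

E55XX → F_EXX = 550 MPa.
Effective throat (given) t_e = 7 mm.
A_we = 7 × 100 = 700 mm².
F_nw = 0.6 F_EXX = 330 MPa.
φR_n = 0.75 × 330 × 700 × 10⁻³ = 173.2 kN.

φR_n ≈ 173 kN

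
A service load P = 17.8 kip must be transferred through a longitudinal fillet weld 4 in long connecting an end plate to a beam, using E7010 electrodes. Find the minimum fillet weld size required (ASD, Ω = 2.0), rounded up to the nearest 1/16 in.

w = 5/16 in

E70XX → F_EXX = 70 ksi.
Total weld length L = 4 in.
Required throat t_e = P × Ω / (0.6 F_EXX × L) = 17.8 × 2.0 / (0.6 × 70 × 4) = 0.2119 in.
Required leg w = t_e / 0.707 = 0.2997 in → use 5/16 in.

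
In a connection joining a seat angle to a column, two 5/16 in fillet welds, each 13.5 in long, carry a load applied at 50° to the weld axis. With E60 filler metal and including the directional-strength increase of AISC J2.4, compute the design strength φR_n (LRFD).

E60XX → F_EXX = 60 ksi.
t_e = 0.707 × 0.3125 = 0.2209 in; A_we = 0.2209 × 27 = 5.965 in².
Directional factor: 1.0 + 0.5 sin^1.5(50°) = 1.335.
F_nw = 0.6 × 60 × 1.335 = 48.07 ksi.
φR_n = 0.75 × 48.07 × 5.965 = 215.1 kips.

φR_n ≈ 215 kips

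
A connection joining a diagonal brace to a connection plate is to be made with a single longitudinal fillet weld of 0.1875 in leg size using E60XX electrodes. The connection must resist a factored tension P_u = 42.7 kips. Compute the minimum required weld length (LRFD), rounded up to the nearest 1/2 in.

L = 12 in

E60XX → F_EXX = 60 ksi.
Throat t_e = 0.707 × 0.1875 = 0.1326 in.
φr_n = 0.75 × 0.6 × 60 × 0.1326 = 3.579 kips/in.
L_req = P_u / φr_n = 42.7 / 3.579 = 11.93 in total.
Round up → use L = 12 in.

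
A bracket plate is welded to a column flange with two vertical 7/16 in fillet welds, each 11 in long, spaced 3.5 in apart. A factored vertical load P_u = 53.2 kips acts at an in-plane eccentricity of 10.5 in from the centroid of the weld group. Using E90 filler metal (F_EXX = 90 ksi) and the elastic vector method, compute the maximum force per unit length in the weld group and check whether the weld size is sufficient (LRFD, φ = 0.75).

f_max ≈ 12.1 kip/in; adequate

Total weld length L_w = 22 in. Treat welds as unit-width lines.
Polar moment about centroid: J = 2[d³/12 + d(b/2)²] = 2[11³/12 + 11×1.75²] = 289.2 in³.
Direct shear f_v = P/L_w = 53.2 / 22 = 2.418 kip/in (vertical).
Torsion M = P·e = 53.2 × 10.5 = 558.6 kip·in.
Critical point at (x, y) = (1.75, 5.5) from centroid. f_tx = M·y/J = 10.62 kip/in; f_ty = M·x/J = 3.38 kip/in.
Resultant f_max = √[f_tx² + (f_v + f_ty)²] = √[10.62² + (2.418 + 3.38)²] = 12.1 kip/in.
Capacity per unit length: φr_n = 0.75 × 0.6 × 90 × (0.707 × 0.4375) = 12.53 kip/in.
12.1 ≤ 12.53 → adequate.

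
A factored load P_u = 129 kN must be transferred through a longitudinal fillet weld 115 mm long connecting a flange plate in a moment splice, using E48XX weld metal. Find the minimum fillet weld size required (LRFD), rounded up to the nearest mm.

w = 8 mm

E48XX → F_EXX = 480 MPa.
Total weld length L = 115 mm.
Required throat t_e = P_u / (φ × 0.6 F_EXX × L) = 129 / (0.75 × 0.6 × 480 × 115 × 10⁻³) = 5.193 mm.
Required leg w = t_e / 0.707 = 7.345 mm → use 8 mm.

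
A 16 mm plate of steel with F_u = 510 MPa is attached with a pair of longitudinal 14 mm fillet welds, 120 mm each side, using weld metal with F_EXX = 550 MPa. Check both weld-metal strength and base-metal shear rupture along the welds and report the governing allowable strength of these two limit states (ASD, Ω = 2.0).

R_n/Ω ≈ 392 kN (weld metal governs)

t_e = 0.707 × 14 = 9.898 mm; L = 240 mm.
Weld metal: R_n/Ω = (1/2.0) × 0.6 × 550 × 9.898 × 240 × 10⁻³ = 392 kN.
Base metal (shear rupture): R_n/Ω = (1/2.0) × 0.6 × 510 × 16 × 240 × 10⁻³ = 587.5 kN.
Governing: weld metal.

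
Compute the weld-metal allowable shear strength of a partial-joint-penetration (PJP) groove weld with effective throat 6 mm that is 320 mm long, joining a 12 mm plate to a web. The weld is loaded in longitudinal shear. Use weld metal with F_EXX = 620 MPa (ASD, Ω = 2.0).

R_n/Ω ≈ 357 kN

Effective throat (given) t_e = 6 mm.
A_we = 6 × 320 = 1920 mm².
F_nw = 0.6 F_EXX = 372 MPa.
R_n/Ω = (372 × 1920) / 2.0 × 10⁻³ = 357.1 kN.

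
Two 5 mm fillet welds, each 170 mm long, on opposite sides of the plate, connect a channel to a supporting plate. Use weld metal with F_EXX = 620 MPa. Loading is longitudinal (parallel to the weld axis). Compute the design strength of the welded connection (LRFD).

Effective throat t_e = 0.707 × 5 = 3.535 mm.
Total length L = 340 mm; A_we = 3.535 × 340 = 1202 mm².
F_nw = 0.6 F_EXX = 0.6 × 620 = 372 MPa.
φR_n = 0.75 × 372 × 1202 × 10⁻³ = 335.3 kN.

φR_n ≈ 335 kN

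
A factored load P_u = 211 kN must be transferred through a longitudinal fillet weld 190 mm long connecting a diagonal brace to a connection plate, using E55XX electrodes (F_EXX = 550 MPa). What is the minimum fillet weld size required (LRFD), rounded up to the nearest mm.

Total weld length L = 190 mm.
Required throat t_e = P_u / (φ × 0.6 F_EXX × L) = 211 / (0.75 × 0.6 × 550 × 190 × 10⁻³) = 4.487 mm.
Required leg w = t_e / 0.707 = 6.346 mm → use 7 mm.

w = 7 mm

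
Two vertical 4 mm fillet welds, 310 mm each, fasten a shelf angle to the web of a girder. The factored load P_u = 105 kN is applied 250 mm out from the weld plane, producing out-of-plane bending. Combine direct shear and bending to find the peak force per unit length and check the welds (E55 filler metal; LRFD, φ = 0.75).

f_max ≈ 837 N/mm; NOT adequate

E55XX → F_EXX = 550 MPa.
L_w = 2 × 310 = 620 mm; section modulus (unit throat) S = 2 × L²/6 = 32030 mm².
Direct shear f_v = P/L_w = 105×10³/620 = 169.4 N/mm.
Moment M = P × e = 105×10³ × 250 = 26250000 N·mm; bending f_b = M/S = 819.5 N/mm.
f_max = √(f_v² + f_b²) = √(169.4² + 819.5²) = 836.8 N/mm.
φr_n = 0.75 × 0.6 × 550 × (0.707 × 4) = 699.9 N/mm → NOT adequate.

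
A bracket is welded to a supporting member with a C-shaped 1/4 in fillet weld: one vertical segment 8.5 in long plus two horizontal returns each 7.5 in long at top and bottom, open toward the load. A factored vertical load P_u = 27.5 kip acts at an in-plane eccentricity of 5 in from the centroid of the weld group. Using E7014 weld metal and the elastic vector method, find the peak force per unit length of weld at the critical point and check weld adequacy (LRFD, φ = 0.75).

E70XX → F_EXX = 70 ksi.
Total weld length L_w = 23.5 in. Treat welds as unit-width lines.
Centroid: x̄ = 2×7.5×3.75 / 23.5 = 2.394 in from the vertical weld.
Polar moment about centroid: J = I_x + I_y = [8.5³/12 + 2×7.5×4.25²] + [8.5×2.394² + 2(7.5³/12 + 7.5×1.356²)] = 468.7 in³.
Direct shear f_v = P/L_w = 27.5 / 23.5 = 1.17 kip/in (vertical).
Torsion M = P·e = 27.5 × 5 = 137.5 kip·in.
Critical point at (x, y) = (5.106, 4.25) from centroid. f_tx = M·y/J = 1.247 kip/in; f_ty = M·x/J = 1.498 kip/in.
Resultant f_max = √[f_tx² + (f_v + f_ty)²] = √[1.247² + (1.17 + 1.498)²] = 2.945 kip/in.
Capacity per unit length: φr_n = 0.75 × 0.6 × 70 × (0.707 × 0.25) = 5.568 kip/in.
2.945 ≤ 5.568 → adequate.

f_max ≈ 2.95 kip/in; adequate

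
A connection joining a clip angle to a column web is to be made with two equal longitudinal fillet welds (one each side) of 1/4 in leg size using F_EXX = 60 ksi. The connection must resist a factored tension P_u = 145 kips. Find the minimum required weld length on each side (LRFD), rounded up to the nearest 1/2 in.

L = 15.5 in on each side

Throat t_e = 0.707 × 0.25 = 0.1767 in.
φr_n = 0.75 × 0.6 × 60 × 0.1767 = 4.772 kips/in.
L_req = P_u / φr_n = 145 / 4.772 = 30.38 in total.
Per side: 30.38 / 2 = 15.19 in.
Round up → use L = 15.5 in on each side.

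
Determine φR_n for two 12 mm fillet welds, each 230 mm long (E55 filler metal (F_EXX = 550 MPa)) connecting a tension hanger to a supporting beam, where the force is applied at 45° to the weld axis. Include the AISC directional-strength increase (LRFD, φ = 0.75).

t_e = 0.707 × 12 = 8.484 mm; A_we = 8.484 × 460 = 3903 mm².
Directional factor: 1.0 + 0.5 sin^1.5(45°) = 1.297.
F_nw = 0.6 × 550 × 1.297 = 428.1 MPa.
φR_n = 0.75 × 428.1 × 3903 × 10⁻³ = 1253 kN.

φR_n ≈ 1250 kN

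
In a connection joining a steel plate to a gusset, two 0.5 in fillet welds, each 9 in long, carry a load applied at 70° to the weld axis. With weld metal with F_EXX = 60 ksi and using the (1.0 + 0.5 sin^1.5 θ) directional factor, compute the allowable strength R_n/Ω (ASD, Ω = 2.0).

R_n/Ω ≈ 167 kips

t_e = 0.707 × 0.5 = 0.3535 in; A_we = 0.3535 × 18 = 6.363 in².
Directional factor: 1.0 + 0.5 sin^1.5(70°) = 1.455.
F_nw = 0.6 × 60 × 1.455 = 52.4 ksi.
R_n/Ω = (52.4 × 6.363) / 2.0 = 166.7 kips.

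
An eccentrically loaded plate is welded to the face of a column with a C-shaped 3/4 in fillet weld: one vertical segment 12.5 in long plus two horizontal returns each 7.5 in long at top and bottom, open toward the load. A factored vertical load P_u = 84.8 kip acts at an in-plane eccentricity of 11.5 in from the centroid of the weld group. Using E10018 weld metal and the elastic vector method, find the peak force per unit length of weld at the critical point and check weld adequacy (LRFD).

E100XX → F_EXX = 100 ksi.
Total weld length L_w = 27.5 in. Treat welds as unit-width lines.
Centroid: x̄ = 2×7.5×3.75 / 27.5 = 2.045 in from the vertical weld.
Polar moment about centroid: J = I_x + I_y = [12.5³/12 + 2×7.5×6.25²] + [12.5×2.045² + 2(7.5³/12 + 7.5×1.705²)] = 914.9 in³.
Direct shear f_v = P/L_w = 84.8 / 27.5 = 3.084 kip/in (vertical).
Torsion M = P·e = 84.8 × 11.5 = 975.2 kip·in.
Critical point at (x, y) = (5.455, 6.25) from centroid. f_tx = M·y/J = 6.662 kip/in; f_ty = M·x/J = 5.814 kip/in.
Resultant f_max = √[f_tx² + (f_v + f_ty)²] = √[6.662² + (3.084 + 5.814)²] = 11.12 kip/in.
Capacity per unit length: φr_n = 0.75 × 0.6 × 100 × (0.707 × 0.75) = 23.86 kip/in.
11.12 ≤ 23.86 → adequate.

f_max ≈ 11.1 kip/in; adequate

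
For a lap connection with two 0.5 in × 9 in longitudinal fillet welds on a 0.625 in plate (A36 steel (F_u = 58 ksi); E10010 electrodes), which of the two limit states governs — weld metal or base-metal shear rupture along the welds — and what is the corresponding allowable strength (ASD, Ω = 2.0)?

E100XX → F_EXX = 100 ksi.
t_e = 0.707 × 0.5 = 0.3535 in; L = 18 in.
Weld metal: R_n/Ω = (1/2.0) × 0.6 × 100 × 0.3535 × 18 = 190.9 kip.
Base metal (shear rupture): R_n/Ω = (1/2.0) × 0.6 × 58 × 0.625 × 18 = 195.8 kip.
Governing: weld metal.

R_n/Ω ≈ 191 kip (weld metal governs)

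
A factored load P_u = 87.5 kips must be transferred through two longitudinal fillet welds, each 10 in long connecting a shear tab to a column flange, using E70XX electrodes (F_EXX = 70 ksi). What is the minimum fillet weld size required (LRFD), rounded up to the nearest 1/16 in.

w = 1/4 in

Total weld length L = 20 in.
Required throat t_e = P_u / (φ × 0.6 F_EXX × L) = 87.5 / (0.75 × 0.6 × 70 × 20) = 0.1389 in.
Required leg w = t_e / 0.707 = 0.1964 in → use 1/4 in.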